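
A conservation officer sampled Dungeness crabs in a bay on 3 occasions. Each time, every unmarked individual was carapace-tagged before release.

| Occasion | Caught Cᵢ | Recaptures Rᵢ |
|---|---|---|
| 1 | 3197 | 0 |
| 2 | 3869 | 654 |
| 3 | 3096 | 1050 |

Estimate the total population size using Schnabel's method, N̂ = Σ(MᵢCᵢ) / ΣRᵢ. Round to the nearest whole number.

Marked at large before each occasion: Mᵢ = Σⱼ<ᵢ (Cⱼ − Rⱼ) → M1=0, M2=3197, M3=6412
Σ MᵢCᵢ = 0·3197 + 3197·3869 + 6412·3096 = 0 + 12369193 + 19851552 = 32220745
Σ Rᵢ = 0 + 654 + 1050 = 1704
N̂ = 32220745 / 1704 ≈ 18908.9 → 18909

N ≈ 18,909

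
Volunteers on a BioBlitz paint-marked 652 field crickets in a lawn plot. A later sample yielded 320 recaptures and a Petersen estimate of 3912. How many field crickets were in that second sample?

From N = M·C/R: C = N·R / M = 3912·320 / 652 = 1251840 / 652 = 1920.

C = 1920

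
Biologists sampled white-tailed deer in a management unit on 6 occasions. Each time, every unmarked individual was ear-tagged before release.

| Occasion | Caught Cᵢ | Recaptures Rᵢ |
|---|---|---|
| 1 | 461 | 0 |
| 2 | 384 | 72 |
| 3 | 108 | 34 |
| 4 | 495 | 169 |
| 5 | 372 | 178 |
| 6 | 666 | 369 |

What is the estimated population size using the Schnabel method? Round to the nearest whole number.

N ≈ 2465

Marked at large before each occasion: Mᵢ = Σⱼ<ᵢ (Cⱼ − Rⱼ) → M1=0, M2=461, M3=773, M4=847, M5=1173, M6=1367
Σ MᵢCᵢ = 0·461 + 461·384 + 773·108 + 847·495 + 1173·372 + 1367·666 = 0 + 177024 + 83484 + 419265 + 436356 + 910422 = 2026551
Σ Rᵢ = 0 + 72 + 34 + 169 + 178 + 369 = 822
N̂ = 2026551 / 822 ≈ 2465.4 → 2465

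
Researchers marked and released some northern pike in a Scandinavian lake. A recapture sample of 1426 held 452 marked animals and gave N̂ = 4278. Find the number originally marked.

From N = M·C/R: M = N·R / C = 4278·452 / 1426 = 1933656 / 1426 = 1356.

M = 1356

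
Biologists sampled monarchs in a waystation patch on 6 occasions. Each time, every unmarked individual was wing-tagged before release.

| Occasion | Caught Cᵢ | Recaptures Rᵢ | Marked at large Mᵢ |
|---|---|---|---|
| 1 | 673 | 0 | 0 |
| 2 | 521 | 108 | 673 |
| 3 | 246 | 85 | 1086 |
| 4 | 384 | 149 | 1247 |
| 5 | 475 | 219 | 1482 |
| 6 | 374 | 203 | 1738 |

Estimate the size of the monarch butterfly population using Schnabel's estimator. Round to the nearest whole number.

N ≈ 3208

Σ MᵢCᵢ = 0·673 + 673·521 + 1086·246 + 1247·384 + 1482·475 + 1738·374 = 0 + 350633 + 267156 + 478848 + 703950 + 650012 = 2450599
Σ Rᵢ = 0 + 108 + 85 + 149 + 219 + 203 = 764
N̂ = 2450599 / 764 ≈ 3207.6 → 3208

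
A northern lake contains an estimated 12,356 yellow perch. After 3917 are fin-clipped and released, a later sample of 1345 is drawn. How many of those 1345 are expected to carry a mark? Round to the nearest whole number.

Expected recaptures E[R] = M·C / N.
E[R] = 3917 × 1345 / 12356 = 5268365 / 12356 ≈ 426.4 → 426

expected recaptures ≈ 426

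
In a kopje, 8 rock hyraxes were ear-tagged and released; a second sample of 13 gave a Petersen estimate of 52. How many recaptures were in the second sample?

From N = M·C/R: R = M·C / N = 8·13 / 52 = 104 / 52 = 2.

R = 2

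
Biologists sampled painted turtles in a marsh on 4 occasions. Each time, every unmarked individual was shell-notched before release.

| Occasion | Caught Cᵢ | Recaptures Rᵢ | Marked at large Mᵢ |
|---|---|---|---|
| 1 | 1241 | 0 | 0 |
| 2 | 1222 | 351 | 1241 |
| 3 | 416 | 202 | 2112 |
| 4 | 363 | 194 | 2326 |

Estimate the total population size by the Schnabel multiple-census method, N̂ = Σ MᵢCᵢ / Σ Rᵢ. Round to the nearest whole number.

Σ MᵢCᵢ = 0·1241 + 1241·1222 + 2112·416 + 2326·363 = 0 + 1516502 + 878592 + 844338 = 3239432
Σ Rᵢ = 0 + 351 + 202 + 194 = 747
N̂ = 3239432 / 747 ≈ 4336.6 → 4337

N ≈ 4337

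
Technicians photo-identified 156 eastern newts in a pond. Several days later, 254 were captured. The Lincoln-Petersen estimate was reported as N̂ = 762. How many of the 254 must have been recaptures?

From N = M·C/R: R = M·C / N = 156·254 / 762 = 39624 / 762 = 52.

R = 52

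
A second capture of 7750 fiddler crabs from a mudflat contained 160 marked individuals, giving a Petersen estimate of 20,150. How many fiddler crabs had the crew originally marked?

M = 416

From N = M·C/R: M = N·R / C = 20150·160 / 7750 = 3224000 / 7750 = 416.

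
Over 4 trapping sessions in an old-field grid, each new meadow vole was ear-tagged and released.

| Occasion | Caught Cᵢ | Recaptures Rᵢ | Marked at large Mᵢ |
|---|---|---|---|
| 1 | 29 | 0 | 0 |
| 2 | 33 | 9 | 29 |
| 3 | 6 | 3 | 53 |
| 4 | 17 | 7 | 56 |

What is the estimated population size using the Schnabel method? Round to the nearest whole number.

N ≈ 117

Σ MᵢCᵢ = 0·29 + 29·33 + 53·6 + 56·17 = 0 + 957 + 318 + 952 = 2227
Σ Rᵢ = 0 + 9 + 3 + 7 = 19
N̂ = 2227 / 19 ≈ 117.2 → 117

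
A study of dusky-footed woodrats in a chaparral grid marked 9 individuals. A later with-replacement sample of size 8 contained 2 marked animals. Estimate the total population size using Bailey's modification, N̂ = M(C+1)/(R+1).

N̂ = 9·(8+1)/(2+1) = 9·9/3 = 81/3 = 27

N = 27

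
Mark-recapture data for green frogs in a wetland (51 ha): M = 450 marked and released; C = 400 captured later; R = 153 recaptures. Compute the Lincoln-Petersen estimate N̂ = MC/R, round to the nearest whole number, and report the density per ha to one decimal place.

N̂ = 450·400/153 = 180000/153 ≈ 1176.47 → 1176
Density = N̂ / area = 1176 / 51 ≈ 23.06 → 23.1 per ha

density ≈ 23.1 green frogs per ha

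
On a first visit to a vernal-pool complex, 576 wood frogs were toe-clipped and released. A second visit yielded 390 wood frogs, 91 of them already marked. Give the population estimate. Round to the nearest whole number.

N ≈ 2469

The marked fraction in the recapture sample should equal the marked fraction in the population: 91/390 = 576/N.
N = (576 × 390) / 91 = 224640 / 91 ≈ 2468.6 → 2469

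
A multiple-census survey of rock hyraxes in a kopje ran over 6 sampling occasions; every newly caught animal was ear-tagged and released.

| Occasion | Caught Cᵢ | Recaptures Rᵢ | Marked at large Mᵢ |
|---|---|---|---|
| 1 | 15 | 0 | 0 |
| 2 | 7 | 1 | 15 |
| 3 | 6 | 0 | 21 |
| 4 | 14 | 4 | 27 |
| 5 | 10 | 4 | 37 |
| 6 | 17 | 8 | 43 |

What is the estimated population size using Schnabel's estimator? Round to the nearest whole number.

N ≈ 101

Σ MᵢCᵢ = 0·15 + 15·7 + 21·6 + 27·14 + 37·10 + 43·17 = 0 + 105 + 126 + 378 + 370 + 731 = 1710
Σ Rᵢ = 0 + 1 + 0 + 4 + 4 + 8 = 17
N̂ = 1710 / 17 ≈ 100.6 → 101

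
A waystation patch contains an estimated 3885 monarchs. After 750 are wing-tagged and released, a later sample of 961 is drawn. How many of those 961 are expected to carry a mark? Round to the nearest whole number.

Expected recaptures E[R] = M·C / N.
E[R] = 750 × 961 / 3885 = 720750 / 3885 ≈ 185.5 → 186

expected recaptures ≈ 186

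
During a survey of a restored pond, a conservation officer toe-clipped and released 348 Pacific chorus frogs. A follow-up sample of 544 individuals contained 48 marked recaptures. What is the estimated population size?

N = 3944

N = (348 × 544) / 48 = 189312 / 48 = 3944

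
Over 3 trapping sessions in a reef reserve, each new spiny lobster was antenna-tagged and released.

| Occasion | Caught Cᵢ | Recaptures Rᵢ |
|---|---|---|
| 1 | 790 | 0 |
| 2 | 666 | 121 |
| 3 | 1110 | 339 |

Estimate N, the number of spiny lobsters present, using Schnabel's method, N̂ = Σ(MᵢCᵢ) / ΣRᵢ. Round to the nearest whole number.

N ≈ 4365

Marked at large before each occasion: Mᵢ = Σⱼ<ᵢ (Cⱼ − Rⱼ) → M1=0, M2=790, M3=1335
Σ MᵢCᵢ = 0·790 + 790·666 + 1335·1110 = 0 + 526140 + 1481850 = 2007990
Σ Rᵢ = 0 + 121 + 339 = 460
N̂ = 2007990 / 460 ≈ 4365.2 → 4365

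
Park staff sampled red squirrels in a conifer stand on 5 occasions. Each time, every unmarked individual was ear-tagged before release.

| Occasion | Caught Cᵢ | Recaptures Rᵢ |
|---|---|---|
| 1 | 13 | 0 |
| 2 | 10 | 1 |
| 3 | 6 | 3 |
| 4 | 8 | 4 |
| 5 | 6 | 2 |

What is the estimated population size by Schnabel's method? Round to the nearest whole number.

N ≈ 64

Marked at large before each occasion: Mᵢ = Σⱼ<ᵢ (Cⱼ − Rⱼ) → M1=0, M2=13, M3=22, M4=25, M5=29
Σ MᵢCᵢ = 0·13 + 13·10 + 22·6 + 25·8 + 29·6 = 0 + 130 + 132 + 200 + 174 = 636
Σ Rᵢ = 0 + 1 + 3 + 4 + 2 = 10
N̂ = 636 / 10 ≈ 63.6 → 64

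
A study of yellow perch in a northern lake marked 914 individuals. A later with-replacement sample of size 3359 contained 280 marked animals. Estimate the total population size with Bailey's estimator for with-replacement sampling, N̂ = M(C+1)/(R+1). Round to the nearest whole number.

N̂ = 914·(3359+1)/(280+1) = 914·3360/281 = 3071040/281 ≈ 10929.0 → 10929

N ≈ 10,929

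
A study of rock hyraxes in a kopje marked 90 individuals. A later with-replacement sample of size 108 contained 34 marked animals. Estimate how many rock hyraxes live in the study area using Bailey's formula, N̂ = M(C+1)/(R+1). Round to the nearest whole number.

N ≈ 280

N̂ = 90·(108+1)/(34+1) = 90·109/35 = 9810/35 ≈ 280.3 → 280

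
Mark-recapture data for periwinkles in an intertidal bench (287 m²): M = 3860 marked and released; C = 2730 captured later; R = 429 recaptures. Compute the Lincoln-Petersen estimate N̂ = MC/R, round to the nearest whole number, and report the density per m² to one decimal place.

N̂ = 3860·2730/429 = 10537800/429 ≈ 24563.6 → 24564
Density = N̂ / area = 24564 / 287 ≈ 85.59 → 85.6 per m²

density ≈ 85.6 periwinkles per m²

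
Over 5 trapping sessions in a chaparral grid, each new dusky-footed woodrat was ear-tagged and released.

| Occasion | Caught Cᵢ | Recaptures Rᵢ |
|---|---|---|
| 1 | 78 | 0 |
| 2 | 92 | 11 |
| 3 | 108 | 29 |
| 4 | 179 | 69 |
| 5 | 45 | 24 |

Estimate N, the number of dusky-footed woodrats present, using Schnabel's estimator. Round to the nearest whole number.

N ≈ 621

Marked at large before each occasion: Mᵢ = Σⱼ<ᵢ (Cⱼ − Rⱼ) → M1=0, M2=78, M3=159, M4=238, M5=348
Σ MᵢCᵢ = 0·78 + 78·92 + 159·108 + 238·179 + 348·45 = 0 + 7176 + 17172 + 42602 + 15660 = 82610
Σ Rᵢ = 0 + 11 + 29 + 69 + 24 = 133
N̂ = 82610 / 133 ≈ 621.1 → 621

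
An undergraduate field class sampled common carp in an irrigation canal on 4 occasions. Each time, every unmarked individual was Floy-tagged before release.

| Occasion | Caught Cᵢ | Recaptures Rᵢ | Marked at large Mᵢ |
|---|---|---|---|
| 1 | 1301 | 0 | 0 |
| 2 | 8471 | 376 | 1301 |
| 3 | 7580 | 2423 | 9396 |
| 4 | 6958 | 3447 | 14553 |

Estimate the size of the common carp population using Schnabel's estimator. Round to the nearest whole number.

N ≈ 29,379

Σ MᵢCᵢ = 0·1301 + 1301·8471 + 9396·7580 + 14553·6958 = 0 + 11020771 + 71221680 + 101259774 = 183502225
Σ Rᵢ = 0 + 376 + 2423 + 3447 = 6246
N̂ = 183502225 / 6246 ≈ 29379.2 → 29379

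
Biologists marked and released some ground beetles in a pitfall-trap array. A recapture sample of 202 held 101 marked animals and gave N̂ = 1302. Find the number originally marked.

M = 651

From N = M·C/R: M = N·R / C = 1302·101 / 202 = 131502 / 202 = 651.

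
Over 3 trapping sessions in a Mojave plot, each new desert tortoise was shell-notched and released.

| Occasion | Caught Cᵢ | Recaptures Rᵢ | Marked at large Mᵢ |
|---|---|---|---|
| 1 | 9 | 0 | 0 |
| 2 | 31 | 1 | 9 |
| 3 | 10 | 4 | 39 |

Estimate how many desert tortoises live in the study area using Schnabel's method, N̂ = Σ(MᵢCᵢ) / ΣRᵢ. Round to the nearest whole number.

N ≈ 134

Σ MᵢCᵢ = 0·9 + 9·31 + 39·10 = 0 + 279 + 390 = 669
Σ Rᵢ = 0 + 1 + 4 = 5
N̂ = 669 / 5 ≈ 133.8 → 134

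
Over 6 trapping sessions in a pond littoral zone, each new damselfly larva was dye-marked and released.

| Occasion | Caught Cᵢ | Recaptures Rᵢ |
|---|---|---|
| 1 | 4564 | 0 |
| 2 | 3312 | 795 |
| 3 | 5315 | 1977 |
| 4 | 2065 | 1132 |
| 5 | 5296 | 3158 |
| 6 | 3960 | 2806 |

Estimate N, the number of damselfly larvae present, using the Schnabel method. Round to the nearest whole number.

Marked at large before each occasion: Mᵢ = Σⱼ<ᵢ (Cⱼ − Rⱼ) → M1=0, M2=4564, M3=7081, M4=10419, M5=11352, M6=13490
Σ MᵢCᵢ = 0·4564 + 4564·3312 + 7081·5315 + 10419·2065 + 11352·5296 + 13490·3960 = 0 + 15115968 + 37635515 + 21515235 + 60120192 + 53420400 = 187807310
Σ Rᵢ = 0 + 795 + 1977 + 1132 + 3158 + 2806 = 9868
N̂ = 187807310 / 9868 ≈ 19032.0 → 19032

N ≈ 19,032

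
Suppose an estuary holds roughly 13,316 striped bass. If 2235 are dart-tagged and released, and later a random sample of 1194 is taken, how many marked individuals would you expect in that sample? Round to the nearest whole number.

expected recaptures ≈ 200

The marked fraction of the population is 2235/13316, so in a sample of 1194 expect C·(M/N) marked.
E[R] = 2235 × 1194 / 13316 = 2668590 / 13316 ≈ 200.4 → 200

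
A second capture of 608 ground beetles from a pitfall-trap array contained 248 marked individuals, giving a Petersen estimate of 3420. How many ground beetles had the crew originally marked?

From N = M·C/R: M = N·R / C = 3420·248 / 608 = 848160 / 608 = 1395.

M = 1395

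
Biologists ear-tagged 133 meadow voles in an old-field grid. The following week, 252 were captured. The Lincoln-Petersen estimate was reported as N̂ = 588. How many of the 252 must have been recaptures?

From N = M·C/R: R = M·C / N = 133·252 / 588 = 33516 / 588 = 57.

R = 57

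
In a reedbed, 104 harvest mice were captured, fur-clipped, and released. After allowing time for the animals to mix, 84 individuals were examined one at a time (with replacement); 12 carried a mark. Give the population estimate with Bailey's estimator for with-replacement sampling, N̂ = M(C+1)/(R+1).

N̂ = 104·(84+1)/(12+1) = 104·85/13 = 8840/13 = 680

N = 680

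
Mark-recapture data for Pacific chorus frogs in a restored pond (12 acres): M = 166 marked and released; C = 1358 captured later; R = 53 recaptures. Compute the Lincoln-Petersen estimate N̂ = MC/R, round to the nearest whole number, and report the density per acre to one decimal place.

N̂ = 166·1358/53 = 225428/53 ≈ 4253.4 → 4253
Density = N̂ / area = 4253 / 12 ≈ 354.42 → 354.4 per acre

density ≈ 354.4 Pacific chorus frogs per acre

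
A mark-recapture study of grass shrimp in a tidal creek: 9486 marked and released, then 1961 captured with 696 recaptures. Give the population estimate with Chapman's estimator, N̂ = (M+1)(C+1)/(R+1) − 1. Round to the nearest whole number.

N ≈ 26,704

N̂ = (9486+1)(1961+1)/(696+1) − 1 = 9487·1962/697 − 1
= 18613494/697 − 1 ≈ 26705.2 − 1 ≈ 26704.2 → 26704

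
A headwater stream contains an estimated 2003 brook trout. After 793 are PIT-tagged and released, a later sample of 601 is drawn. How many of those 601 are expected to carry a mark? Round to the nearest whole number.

expected recaptures ≈ 238

Expected recaptures E[R] = M·C / N.
E[R] = 793 × 601 / 2003 = 476593 / 2003 ≈ 237.9 → 238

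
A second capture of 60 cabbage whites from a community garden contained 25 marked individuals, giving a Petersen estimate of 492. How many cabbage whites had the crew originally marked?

M = 205

From N = M·C/R: M = N·R / C = 492·25 / 60 = 12300 / 60 = 205.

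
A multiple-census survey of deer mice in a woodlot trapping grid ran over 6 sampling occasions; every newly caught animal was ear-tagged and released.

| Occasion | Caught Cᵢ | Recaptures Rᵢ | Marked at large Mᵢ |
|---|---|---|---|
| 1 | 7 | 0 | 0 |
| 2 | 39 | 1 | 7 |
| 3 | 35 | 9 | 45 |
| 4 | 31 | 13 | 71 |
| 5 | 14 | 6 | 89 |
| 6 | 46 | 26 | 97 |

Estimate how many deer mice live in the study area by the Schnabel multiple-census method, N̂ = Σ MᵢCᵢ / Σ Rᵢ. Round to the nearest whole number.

Σ MᵢCᵢ = 0·7 + 7·39 + 45·35 + 71·31 + 89·14 + 97·46 = 0 + 273 + 1575 + 2201 + 1246 + 4462 = 9757
Σ Rᵢ = 0 + 1 + 9 + 13 + 6 + 26 = 55
N̂ = 9757 / 55 ≈ 177.4 → 177

N ≈ 177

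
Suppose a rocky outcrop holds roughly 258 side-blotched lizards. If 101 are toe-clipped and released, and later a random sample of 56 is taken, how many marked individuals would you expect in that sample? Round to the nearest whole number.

expected recaptures ≈ 22

Expected recaptures E[R] = M·C / N.
E[R] = 101 × 56 / 258 = 5656 / 258 ≈ 21.9 → 22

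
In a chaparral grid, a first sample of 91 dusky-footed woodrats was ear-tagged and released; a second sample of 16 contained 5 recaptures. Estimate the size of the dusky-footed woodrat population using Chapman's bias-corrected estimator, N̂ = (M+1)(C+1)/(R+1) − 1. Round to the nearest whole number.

N̂ = (91+1)(16+1)/(5+1) − 1 = 92·17/6 − 1
= 1564/6 − 1 ≈ 260.7 − 1 ≈ 259.7 → 260

N ≈ 260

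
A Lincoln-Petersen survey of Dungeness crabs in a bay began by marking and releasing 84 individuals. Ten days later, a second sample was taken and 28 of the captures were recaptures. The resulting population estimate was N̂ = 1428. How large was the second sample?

From N = M·C/R: C = N·R / M = 1428·28 / 84 = 39984 / 84 = 476.

C = 476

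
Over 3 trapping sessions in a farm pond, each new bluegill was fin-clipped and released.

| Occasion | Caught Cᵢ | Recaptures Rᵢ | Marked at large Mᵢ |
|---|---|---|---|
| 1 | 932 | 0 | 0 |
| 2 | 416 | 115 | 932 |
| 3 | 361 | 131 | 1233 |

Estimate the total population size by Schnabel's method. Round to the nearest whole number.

Σ MᵢCᵢ = 0·932 + 932·416 + 1233·361 = 0 + 387712 + 445113 = 832825
Σ Rᵢ = 0 + 115 + 131 = 246
N̂ = 832825 / 246 ≈ 3385.47 → 3385

N ≈ 3385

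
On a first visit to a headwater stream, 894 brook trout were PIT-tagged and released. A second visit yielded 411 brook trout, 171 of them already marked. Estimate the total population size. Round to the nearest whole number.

N ≈ 2149

N = (894 × 411) / 171 = 367434 / 171 ≈ 2148.7 → 2149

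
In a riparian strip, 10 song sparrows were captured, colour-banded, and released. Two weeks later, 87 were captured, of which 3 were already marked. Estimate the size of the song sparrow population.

N = 290

The marked fraction in the recapture sample should equal the marked fraction in the population: 3/87 = 10/N.
N = (10 × 87) / 3 = 870 / 3 = 290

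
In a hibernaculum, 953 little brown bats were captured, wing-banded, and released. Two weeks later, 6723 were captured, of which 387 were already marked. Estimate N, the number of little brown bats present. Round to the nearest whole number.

N ≈ 16,556

N = (953 × 6723) / 387 = 6407019 / 387 ≈ 16555.6 → 16556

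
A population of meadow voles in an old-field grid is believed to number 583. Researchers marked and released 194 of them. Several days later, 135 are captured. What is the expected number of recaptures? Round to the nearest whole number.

expected recaptures ≈ 45

Expected recaptures E[R] = M·C / N.
E[R] = 194 × 135 / 583 = 26190 / 583 ≈ 44.9 → 45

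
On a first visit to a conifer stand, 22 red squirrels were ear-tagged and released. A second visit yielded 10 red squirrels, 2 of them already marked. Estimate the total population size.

N = 110

If marked individuals mix randomly, R/C ≈ M/N, giving N ≈ M·C/R.
N = (22 × 10) / 2 = 220 / 2 = 110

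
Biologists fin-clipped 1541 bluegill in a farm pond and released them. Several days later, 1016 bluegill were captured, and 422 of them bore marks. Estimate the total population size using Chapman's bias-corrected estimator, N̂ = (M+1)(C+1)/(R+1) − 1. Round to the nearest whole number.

N ≈ 3706

N̂ = (1541+1)(1016+1)/(422+1) − 1 = 1542·1017/423 − 1
= 1568214/423 − 1 ≈ 3707.4 − 1 ≈ 3706.4 → 3706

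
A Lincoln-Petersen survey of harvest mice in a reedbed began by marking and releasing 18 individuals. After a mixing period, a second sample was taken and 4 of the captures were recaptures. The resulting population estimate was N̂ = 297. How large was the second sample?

C = 66

From N = M·C/R: C = N·R / M = 297·4 / 18 = 1188 / 18 = 66.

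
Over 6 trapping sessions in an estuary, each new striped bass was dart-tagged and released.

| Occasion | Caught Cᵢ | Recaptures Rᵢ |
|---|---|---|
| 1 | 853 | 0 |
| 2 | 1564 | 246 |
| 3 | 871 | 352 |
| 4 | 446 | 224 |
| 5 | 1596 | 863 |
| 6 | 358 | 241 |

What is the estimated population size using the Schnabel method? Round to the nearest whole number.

Marked at large before each occasion: Mᵢ = Σⱼ<ᵢ (Cⱼ − Rⱼ) → M1=0, M2=853, M3=2171, M4=2690, M5=2912, M6=3645
Σ MᵢCᵢ = 0·853 + 853·1564 + 2171·871 + 2690·446 + 2912·1596 + 3645·358 = 0 + 1334092 + 1890941 + 1199740 + 4647552 + 1304910 = 10377235
Σ Rᵢ = 0 + 246 + 352 + 224 + 863 + 241 = 1926
N̂ = 10377235 / 1926 ≈ 5388.0 → 5388

N ≈ 5388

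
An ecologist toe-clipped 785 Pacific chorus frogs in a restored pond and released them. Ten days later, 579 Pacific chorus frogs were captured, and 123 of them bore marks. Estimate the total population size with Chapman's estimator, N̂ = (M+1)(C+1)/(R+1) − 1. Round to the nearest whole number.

N̂ = (785+1)(579+1)/(123+1) − 1 = 786·580/124 − 1
= 455880/124 − 1 ≈ 3676.45 − 1 ≈ 3675.45 → 3675

N ≈ 3675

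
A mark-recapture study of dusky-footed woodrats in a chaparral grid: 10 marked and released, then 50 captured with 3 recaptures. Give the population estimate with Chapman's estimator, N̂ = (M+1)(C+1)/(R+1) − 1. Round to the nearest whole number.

N ≈ 139

N̂ = (10+1)(50+1)/(3+1) − 1 = 11·51/4 − 1
= 561/4 − 1 ≈ 140.2 − 1 ≈ 139.2 → 139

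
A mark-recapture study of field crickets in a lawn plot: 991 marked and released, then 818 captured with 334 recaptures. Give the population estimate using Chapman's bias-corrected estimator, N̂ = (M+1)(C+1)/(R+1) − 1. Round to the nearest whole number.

N̂ = (991+1)(818+1)/(334+1) − 1 = 992·819/335 − 1
= 812448/335 − 1 ≈ 2425.2 − 1 ≈ 2424.2 → 2424

N ≈ 2424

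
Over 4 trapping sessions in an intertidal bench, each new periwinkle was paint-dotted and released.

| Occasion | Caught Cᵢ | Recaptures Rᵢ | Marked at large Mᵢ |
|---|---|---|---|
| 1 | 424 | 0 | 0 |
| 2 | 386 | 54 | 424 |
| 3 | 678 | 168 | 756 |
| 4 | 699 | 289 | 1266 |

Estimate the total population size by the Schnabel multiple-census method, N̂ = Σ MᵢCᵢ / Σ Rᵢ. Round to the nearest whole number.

Σ MᵢCᵢ = 0·424 + 424·386 + 756·678 + 1266·699 = 0 + 163664 + 512568 + 884934 = 1561166
Σ Rᵢ = 0 + 54 + 168 + 289 = 511
N̂ = 1561166 / 511 ≈ 3055.1 → 3055

N ≈ 3055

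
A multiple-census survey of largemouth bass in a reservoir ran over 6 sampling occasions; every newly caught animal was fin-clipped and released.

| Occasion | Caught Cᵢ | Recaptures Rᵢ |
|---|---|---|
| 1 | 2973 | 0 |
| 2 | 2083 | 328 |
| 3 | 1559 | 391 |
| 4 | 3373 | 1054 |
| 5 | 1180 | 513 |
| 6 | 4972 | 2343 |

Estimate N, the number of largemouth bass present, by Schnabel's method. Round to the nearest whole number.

Marked at large before each occasion: Mᵢ = Σⱼ<ᵢ (Cⱼ − Rⱼ) → M1=0, M2=2973, M3=4728, M4=5896, M5=8215, M6=8882
Σ MᵢCᵢ = 0·2973 + 2973·2083 + 4728·1559 + 5896·3373 + 8215·1180 + 8882·4972 = 0 + 6192759 + 7370952 + 19887208 + 9693700 + 44161304 = 87305923
Σ Rᵢ = 0 + 328 + 391 + 1054 + 513 + 2343 = 4629
N̂ = 87305923 / 4629 ≈ 18860.6 → 18861

N ≈ 18,861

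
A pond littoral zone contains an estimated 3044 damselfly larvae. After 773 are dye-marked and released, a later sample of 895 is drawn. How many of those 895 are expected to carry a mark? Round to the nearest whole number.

Expected recaptures E[R] = M·C / N.
E[R] = 773 × 895 / 3044 = 691835 / 3044 ≈ 227.3 → 227

expected recaptures ≈ 227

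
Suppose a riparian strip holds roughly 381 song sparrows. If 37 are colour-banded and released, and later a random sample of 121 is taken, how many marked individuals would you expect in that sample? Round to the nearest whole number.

expected recaptures ≈ 12

The marked fraction of the population is 37/381, so in a sample of 121 expect C·(M/N) marked.
E[R] = 37 × 121 / 381 = 4477 / 381 ≈ 11.8 → 12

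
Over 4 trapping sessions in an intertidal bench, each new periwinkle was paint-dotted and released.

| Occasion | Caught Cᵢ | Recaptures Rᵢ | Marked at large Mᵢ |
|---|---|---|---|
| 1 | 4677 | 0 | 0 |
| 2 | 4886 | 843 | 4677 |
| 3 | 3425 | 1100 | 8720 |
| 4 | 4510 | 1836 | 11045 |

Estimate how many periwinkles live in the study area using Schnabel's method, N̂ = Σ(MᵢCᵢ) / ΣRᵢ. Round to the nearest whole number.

Σ MᵢCᵢ = 0·4677 + 4677·4886 + 8720·3425 + 11045·4510 = 0 + 22851822 + 29866000 + 49812950 = 102530772
Σ Rᵢ = 0 + 843 + 1100 + 1836 = 3779
N̂ = 102530772 / 3779 ≈ 27131.7 → 27132

N ≈ 27,132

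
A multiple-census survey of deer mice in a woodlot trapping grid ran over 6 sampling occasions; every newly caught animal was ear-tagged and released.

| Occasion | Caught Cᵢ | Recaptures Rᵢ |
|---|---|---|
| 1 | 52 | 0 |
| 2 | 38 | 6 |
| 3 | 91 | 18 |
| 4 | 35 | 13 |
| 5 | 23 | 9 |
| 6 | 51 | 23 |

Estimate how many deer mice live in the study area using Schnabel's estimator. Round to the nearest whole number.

Marked at large before each occasion: Mᵢ = Σⱼ<ᵢ (Cⱼ − Rⱼ) → M1=0, M2=52, M3=84, M4=157, M5=179, M6=193
Σ MᵢCᵢ = 0·52 + 52·38 + 84·91 + 157·35 + 179·23 + 193·51 = 0 + 1976 + 7644 + 5495 + 4117 + 9843 = 29075
Σ Rᵢ = 0 + 6 + 18 + 13 + 9 + 23 = 69
N̂ = 29075 / 69 ≈ 421.4 → 421

N ≈ 421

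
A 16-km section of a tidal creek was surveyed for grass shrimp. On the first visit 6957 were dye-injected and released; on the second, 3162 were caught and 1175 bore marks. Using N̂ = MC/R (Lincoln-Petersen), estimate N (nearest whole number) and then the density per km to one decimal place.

density ≈ 1170.1 grass shrimp per km

N̂ = 6957·3162/1175 = 21998034/1175 ≈ 18721.7 → 18722
Density = N̂ / area = 18722 / 16 ≈ 1170.12 → 1170.1 per km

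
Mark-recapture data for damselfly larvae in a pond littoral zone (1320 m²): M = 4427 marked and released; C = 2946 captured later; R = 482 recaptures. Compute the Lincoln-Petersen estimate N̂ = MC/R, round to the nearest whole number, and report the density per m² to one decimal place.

density ≈ 20.5 damselfly larvae per m²

N̂ = 4427·2946/482 = 13041942/482 ≈ 27058.0 → 27058
Density = N̂ / area = 27058 / 1320 ≈ 20.50 → 20.5 per m²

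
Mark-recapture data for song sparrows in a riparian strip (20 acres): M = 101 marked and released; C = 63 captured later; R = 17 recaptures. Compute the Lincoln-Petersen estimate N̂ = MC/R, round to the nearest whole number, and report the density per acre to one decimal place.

density ≈ 18.7 song sparrows per acre

N̂ = 101·63/17 = 6363/17 ≈ 374.3 → 374
Density = N̂ / area = 374 / 20 ≈ 18.70 → 18.7 per acre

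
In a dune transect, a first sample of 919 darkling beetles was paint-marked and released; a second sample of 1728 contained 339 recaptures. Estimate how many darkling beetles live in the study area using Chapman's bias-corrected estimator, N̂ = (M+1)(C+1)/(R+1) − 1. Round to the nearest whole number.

N ≈ 4677

N̂ = (919+1)(1728+1)/(339+1) − 1 = 920·1729/340 − 1
= 1590680/340 − 1 ≈ 4678.47 − 1 ≈ 4677.47 → 4677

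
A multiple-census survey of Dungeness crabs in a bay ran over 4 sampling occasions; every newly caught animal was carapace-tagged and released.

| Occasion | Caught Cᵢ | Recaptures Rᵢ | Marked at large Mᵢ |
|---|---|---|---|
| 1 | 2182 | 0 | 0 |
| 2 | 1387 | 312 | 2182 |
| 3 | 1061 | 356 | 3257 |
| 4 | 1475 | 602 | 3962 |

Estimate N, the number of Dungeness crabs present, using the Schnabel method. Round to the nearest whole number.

Σ MᵢCᵢ = 0·2182 + 2182·1387 + 3257·1061 + 3962·1475 = 0 + 3026434 + 3455677 + 5843950 = 12326061
Σ Rᵢ = 0 + 312 + 356 + 602 = 1270
N̂ = 12326061 / 1270 ≈ 9705.6 → 9706

N ≈ 9706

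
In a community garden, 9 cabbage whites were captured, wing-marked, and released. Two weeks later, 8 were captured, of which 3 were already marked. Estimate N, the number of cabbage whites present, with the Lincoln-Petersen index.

Lincoln-Petersen assumes M/N = R/C, so N = M·C / R.
N = (9 × 8) / 3 = 72 / 3 = 24

N = 24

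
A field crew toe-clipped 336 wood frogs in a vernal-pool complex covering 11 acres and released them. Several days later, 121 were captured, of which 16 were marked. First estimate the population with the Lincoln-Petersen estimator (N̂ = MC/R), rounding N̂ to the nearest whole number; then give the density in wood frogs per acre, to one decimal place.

density ≈ 231.0 wood frogs per acre

N̂ = 336·121/16 = 40656/16 = 2541
Density = N̂ / area = 2541 / 11 = 231.0 per acre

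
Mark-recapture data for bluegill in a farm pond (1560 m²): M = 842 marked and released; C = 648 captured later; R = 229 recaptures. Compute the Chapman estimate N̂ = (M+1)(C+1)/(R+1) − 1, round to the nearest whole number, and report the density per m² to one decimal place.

density ≈ 1.5 bluegill per m²

N̂ = 843·649/230 − 1 = 547107/230 − 1 ≈ 2377.7 → 2378
Density = N̂ / area = 2378 / 1560 ≈ 1.52 → 1.5 per m²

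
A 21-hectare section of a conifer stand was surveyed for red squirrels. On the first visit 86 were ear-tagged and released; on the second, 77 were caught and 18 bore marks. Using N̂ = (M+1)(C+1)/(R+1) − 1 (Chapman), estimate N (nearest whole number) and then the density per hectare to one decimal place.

density ≈ 17.0 red squirrels per hectare

N̂ = 87·78/19 − 1 = 6786/19 − 1 ≈ 356.2 → 356
Density = N̂ / area = 356 / 21 ≈ 16.95 → 17.0 per hectare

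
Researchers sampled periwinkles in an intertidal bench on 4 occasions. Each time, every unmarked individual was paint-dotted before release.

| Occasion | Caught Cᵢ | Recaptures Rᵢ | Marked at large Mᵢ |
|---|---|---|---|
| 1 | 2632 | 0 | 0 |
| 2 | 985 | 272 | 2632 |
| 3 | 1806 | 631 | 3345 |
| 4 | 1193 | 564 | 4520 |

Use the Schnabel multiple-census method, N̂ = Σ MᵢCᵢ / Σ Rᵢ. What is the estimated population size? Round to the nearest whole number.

Σ MᵢCᵢ = 0·2632 + 2632·985 + 3345·1806 + 4520·1193 = 0 + 2592520 + 6041070 + 5392360 = 14025950
Σ Rᵢ = 0 + 272 + 631 + 564 = 1467
N̂ = 14025950 / 1467 ≈ 9561.0 → 9561

N ≈ 9561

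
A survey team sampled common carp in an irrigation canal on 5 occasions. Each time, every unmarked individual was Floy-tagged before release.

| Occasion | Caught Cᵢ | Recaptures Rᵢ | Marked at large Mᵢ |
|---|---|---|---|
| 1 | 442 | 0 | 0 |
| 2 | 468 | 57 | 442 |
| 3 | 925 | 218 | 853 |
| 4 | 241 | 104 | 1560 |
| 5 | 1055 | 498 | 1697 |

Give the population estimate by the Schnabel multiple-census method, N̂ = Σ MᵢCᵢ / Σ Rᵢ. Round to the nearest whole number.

N ≈ 3606

Σ MᵢCᵢ = 0·442 + 442·468 + 853·925 + 1560·241 + 1697·1055 = 0 + 206856 + 789025 + 375960 + 1790335 = 3162176
Σ Rᵢ = 0 + 57 + 218 + 104 + 498 = 877
N̂ = 3162176 / 877 ≈ 3605.7 → 3606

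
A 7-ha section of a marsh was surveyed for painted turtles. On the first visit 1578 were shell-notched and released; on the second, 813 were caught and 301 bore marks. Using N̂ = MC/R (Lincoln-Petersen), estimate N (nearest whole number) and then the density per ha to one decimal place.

density ≈ 608.9 painted turtles per ha

N̂ = 1578·813/301 = 1282914/301 ≈ 4262.2 → 4262
Density = N̂ / area = 4262 / 7 ≈ 608.86 → 608.9 per ha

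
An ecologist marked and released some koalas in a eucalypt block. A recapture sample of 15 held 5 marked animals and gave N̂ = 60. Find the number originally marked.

M = 20

From N = M·C/R: M = N·R / C = 60·5 / 15 = 300 / 15 = 20.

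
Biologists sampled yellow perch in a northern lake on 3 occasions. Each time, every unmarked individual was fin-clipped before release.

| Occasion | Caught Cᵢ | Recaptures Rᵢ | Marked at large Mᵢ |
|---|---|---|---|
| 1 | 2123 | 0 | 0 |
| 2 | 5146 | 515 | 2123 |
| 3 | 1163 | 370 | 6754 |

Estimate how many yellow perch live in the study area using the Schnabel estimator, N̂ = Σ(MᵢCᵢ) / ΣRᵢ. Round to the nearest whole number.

N ≈ 21,220

Σ MᵢCᵢ = 0·2123 + 2123·5146 + 6754·1163 = 0 + 10924958 + 7854902 = 18779860
Σ Rᵢ = 0 + 515 + 370 = 885
N̂ = 18779860 / 885 ≈ 21220.2 → 21220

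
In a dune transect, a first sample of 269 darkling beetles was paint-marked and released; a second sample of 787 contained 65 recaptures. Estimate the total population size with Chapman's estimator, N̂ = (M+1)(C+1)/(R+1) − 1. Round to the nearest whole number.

N̂ = (269+1)(787+1)/(65+1) − 1 = 270·788/66 − 1
= 212760/66 − 1 ≈ 3223.6 − 1 ≈ 3222.6 → 3223

N ≈ 3223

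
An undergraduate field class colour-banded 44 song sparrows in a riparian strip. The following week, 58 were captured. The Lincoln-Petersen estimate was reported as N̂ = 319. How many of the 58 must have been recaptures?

From N = M·C/R: R = M·C / N = 44·58 / 319 = 2552 / 319 = 8.

R = 8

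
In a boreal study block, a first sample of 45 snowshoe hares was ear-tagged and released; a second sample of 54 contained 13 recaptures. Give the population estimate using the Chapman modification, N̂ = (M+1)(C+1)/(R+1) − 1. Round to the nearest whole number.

N ≈ 180

N̂ = (45+1)(54+1)/(13+1) − 1 = 46·55/14 − 1
= 2530/14 − 1 ≈ 180.7 − 1 ≈ 179.7 → 180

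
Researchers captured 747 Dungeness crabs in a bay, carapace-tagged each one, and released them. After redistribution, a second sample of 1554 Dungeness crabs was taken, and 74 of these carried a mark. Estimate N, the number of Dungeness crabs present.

N = 15,687

N = (747 × 1554) / 74 = 1160838 / 74 = 15687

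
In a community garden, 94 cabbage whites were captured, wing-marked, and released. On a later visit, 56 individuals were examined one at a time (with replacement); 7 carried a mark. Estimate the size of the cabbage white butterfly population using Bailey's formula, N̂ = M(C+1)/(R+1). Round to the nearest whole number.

N ≈ 670

N̂ = 94·(56+1)/(7+1) = 94·57/8 = 5358/8 ≈ 669.8 → 670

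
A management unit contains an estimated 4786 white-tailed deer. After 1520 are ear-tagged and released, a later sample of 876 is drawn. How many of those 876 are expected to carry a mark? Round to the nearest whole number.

The marked fraction of the population is 1520/4786, so in a sample of 876 expect C·(M/N) marked.
E[R] = 1520 × 876 / 4786 = 1331520 / 4786 ≈ 278.2 → 278

expected recaptures ≈ 278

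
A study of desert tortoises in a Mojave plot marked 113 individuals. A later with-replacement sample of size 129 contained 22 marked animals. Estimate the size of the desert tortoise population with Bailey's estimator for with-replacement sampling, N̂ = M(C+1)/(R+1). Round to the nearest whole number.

N ≈ 639

N̂ = 113·(129+1)/(22+1) = 113·130/23 = 14690/23 ≈ 638.7 → 639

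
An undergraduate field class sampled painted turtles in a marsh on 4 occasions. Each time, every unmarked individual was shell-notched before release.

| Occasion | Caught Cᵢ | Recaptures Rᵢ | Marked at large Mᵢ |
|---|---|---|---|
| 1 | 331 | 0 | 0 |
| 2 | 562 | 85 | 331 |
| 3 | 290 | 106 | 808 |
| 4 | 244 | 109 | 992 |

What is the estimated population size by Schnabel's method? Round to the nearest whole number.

N ≈ 2208

Σ MᵢCᵢ = 0·331 + 331·562 + 808·290 + 992·244 = 0 + 186022 + 234320 + 242048 = 662390
Σ Rᵢ = 0 + 85 + 106 + 109 = 300
N̂ = 662390 / 300 ≈ 2208.0 → 2208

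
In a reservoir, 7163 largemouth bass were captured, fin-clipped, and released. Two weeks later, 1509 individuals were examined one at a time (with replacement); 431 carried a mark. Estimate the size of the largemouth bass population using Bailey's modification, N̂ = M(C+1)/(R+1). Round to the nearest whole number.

N ≈ 25,037

N̂ = 7163·(1509+1)/(431+1) = 7163·1510/432 = 10816130/432 ≈ 25037.3 → 25037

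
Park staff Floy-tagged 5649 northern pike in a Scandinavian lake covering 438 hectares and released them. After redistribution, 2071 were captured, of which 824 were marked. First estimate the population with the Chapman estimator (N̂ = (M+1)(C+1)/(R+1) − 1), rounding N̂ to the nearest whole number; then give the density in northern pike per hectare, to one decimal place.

N̂ = 5650·2072/825 − 1 = 11706800/825 − 1 ≈ 14189.1 → 14189
Density = N̂ / area = 14189 / 438 ≈ 32.39 → 32.4 per hectare

density ≈ 32.4 northern pike per hectare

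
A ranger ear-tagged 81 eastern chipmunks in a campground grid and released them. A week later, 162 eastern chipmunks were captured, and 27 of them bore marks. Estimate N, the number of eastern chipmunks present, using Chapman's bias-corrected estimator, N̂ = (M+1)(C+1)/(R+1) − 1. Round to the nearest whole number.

N ≈ 476

N̂ = (81+1)(162+1)/(27+1) − 1 = 82·163/28 − 1
= 13366/28 − 1 ≈ 477.4 − 1 ≈ 476.4 → 476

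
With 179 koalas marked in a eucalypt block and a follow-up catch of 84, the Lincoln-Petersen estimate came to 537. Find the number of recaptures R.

R = 28

From N = M·C/R: R = M·C / N = 179·84 / 537 = 15036 / 537 = 28.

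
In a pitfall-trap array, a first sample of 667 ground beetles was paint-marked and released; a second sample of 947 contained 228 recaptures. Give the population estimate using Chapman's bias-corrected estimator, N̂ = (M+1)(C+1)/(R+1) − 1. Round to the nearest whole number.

N̂ = (667+1)(947+1)/(228+1) − 1 = 668·948/229 − 1
= 633264/229 − 1 ≈ 2765.3 − 1 ≈ 2764.3 → 2764

N ≈ 2764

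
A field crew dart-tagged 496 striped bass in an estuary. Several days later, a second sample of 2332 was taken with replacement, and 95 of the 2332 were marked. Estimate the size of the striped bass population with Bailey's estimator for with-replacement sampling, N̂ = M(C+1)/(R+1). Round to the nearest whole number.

N̂ = 496·(2332+1)/(95+1) = 496·2333/96 = 1157168/96 ≈ 12053.8 → 12054

N ≈ 12,054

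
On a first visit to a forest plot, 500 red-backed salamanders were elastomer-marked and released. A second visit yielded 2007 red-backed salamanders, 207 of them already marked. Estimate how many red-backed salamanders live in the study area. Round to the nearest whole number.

N = (500 × 2007) / 207 = 1003500 / 207 ≈ 4847.8 → 4848

N ≈ 4848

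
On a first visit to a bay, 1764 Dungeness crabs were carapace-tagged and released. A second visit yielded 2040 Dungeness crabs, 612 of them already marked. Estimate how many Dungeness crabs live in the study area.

If marked individuals mix randomly, R/C ≈ M/N, giving N ≈ M·C/R.
N = (1764 × 2040) / 612 = 3598560 / 612 = 5880

N = 5880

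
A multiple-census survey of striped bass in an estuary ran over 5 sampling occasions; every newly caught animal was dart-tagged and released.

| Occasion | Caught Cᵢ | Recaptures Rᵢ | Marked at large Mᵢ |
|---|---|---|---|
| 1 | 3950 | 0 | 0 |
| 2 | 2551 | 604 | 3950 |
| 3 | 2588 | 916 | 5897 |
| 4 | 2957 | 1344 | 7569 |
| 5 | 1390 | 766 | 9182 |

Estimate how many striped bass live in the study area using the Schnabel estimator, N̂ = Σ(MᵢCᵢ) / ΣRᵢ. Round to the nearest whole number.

Σ MᵢCᵢ = 0·3950 + 3950·2551 + 5897·2588 + 7569·2957 + 9182·1390 = 0 + 10076450 + 15261436 + 22381533 + 12762980 = 60482399
Σ Rᵢ = 0 + 604 + 916 + 1344 + 766 = 3630
N̂ = 60482399 / 3630 ≈ 16661.8 → 16662

N ≈ 16,662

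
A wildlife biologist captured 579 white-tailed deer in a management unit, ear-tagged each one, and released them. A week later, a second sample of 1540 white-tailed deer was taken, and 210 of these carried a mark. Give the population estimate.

N = (579 × 1540) / 210 = 891660 / 210 = 4246

N = 4246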